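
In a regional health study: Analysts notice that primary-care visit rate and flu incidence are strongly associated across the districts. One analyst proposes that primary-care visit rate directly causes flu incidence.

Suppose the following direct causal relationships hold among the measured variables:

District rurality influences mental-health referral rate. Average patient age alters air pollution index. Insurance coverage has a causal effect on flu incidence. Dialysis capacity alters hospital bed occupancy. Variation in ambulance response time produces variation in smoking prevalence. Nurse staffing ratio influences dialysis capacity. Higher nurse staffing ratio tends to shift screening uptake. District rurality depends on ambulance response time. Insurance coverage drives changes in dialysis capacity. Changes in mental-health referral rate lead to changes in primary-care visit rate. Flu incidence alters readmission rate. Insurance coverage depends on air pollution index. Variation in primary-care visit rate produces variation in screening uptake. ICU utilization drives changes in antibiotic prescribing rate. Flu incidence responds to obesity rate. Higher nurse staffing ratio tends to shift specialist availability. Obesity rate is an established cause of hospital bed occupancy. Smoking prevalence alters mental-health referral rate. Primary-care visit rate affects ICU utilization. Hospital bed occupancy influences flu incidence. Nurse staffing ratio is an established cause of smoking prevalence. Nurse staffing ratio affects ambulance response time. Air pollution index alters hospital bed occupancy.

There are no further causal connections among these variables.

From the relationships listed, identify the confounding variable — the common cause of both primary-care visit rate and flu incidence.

nurse staffing ratio

Nurse staffing ratio has a causal path to primary-care visit rate (nurse staffing ratio → smoking prevalence → mental-health referral rate → primary-care visit rate) and a separate causal path to flu incidence (nurse staffing ratio → dialysis capacity → hospital bed occupancy → flu incidence), so it is a common cause of both.
No stated relationship gives primary-care visit rate a causal route to flu incidence, so the correlation is explained by the shared upstream cause rather than a direct effect.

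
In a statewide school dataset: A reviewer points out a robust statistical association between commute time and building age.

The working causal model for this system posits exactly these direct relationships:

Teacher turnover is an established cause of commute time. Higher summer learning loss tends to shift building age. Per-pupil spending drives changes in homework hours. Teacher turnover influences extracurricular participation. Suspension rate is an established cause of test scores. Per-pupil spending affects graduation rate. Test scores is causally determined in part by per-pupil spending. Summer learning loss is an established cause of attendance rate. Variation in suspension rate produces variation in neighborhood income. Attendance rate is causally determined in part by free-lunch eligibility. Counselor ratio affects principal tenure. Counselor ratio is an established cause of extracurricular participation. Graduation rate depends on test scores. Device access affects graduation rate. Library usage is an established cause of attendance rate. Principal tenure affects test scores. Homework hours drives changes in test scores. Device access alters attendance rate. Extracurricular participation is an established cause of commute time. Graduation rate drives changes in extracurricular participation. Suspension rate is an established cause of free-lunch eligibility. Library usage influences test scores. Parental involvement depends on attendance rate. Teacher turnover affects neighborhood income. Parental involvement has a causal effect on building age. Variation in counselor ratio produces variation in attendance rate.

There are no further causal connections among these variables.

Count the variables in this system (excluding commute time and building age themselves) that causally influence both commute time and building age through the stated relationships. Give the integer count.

The common causes are: counselor ratio (to commute time via counselor ratio → extracurricular participation → commute time; to building age via counselor ratio → attendance rate → parental involvement → building age); device access (to commute time via device access → graduation rate → extracurricular participation → commute time; to building age via device access → attendance rate → parental involvement → building age); library usage (to commute time via library usage → test scores → graduation rate → extracurricular participation → commute time; to building age via library usage → attendance rate → parental involvement → building age); suspension rate (to commute time via suspension rate → test scores → graduation rate → extracurricular participation → commute time; to building age via suspension rate → free-lunch eligibility → attendance rate → parental involvement → building age).
Every other variable lacks a causal path to at least one of commute time and building age.

4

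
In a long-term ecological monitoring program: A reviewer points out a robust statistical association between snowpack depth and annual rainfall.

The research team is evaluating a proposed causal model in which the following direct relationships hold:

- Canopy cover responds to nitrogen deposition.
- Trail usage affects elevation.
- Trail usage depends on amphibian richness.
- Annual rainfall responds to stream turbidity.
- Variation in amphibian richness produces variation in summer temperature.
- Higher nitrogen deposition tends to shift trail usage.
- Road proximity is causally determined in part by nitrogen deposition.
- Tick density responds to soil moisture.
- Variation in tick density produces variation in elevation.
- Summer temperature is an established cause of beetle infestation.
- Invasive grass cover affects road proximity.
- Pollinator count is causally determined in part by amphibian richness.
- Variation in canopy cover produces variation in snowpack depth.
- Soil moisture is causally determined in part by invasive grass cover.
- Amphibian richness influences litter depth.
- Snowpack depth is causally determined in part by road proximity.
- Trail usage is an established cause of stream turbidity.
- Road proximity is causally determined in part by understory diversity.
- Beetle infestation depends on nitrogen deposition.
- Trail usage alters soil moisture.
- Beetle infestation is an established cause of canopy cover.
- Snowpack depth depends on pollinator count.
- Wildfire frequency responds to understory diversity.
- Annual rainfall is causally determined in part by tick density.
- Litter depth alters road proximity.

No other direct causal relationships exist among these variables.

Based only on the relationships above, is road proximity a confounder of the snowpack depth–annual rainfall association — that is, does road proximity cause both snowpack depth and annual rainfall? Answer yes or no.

no

Road proximity has no stated causal path to annual rainfall. A confounder must cause both variables, so road proximity does not qualify.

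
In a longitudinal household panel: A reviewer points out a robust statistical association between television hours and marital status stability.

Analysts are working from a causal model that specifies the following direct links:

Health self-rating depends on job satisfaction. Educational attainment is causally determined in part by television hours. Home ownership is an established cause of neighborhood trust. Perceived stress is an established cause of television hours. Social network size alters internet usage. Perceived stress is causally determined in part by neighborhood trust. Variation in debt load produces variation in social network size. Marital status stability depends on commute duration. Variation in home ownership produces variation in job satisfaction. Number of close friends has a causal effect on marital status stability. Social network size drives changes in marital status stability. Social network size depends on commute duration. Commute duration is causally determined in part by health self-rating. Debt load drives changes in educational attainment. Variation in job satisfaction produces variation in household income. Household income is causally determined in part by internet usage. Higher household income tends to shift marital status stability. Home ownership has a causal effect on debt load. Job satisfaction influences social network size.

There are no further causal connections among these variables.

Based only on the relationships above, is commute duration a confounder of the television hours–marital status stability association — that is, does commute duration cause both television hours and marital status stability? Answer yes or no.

Commute duration has no stated causal path to television hours. A confounder must cause both variables, so commute duration does not qualify.

no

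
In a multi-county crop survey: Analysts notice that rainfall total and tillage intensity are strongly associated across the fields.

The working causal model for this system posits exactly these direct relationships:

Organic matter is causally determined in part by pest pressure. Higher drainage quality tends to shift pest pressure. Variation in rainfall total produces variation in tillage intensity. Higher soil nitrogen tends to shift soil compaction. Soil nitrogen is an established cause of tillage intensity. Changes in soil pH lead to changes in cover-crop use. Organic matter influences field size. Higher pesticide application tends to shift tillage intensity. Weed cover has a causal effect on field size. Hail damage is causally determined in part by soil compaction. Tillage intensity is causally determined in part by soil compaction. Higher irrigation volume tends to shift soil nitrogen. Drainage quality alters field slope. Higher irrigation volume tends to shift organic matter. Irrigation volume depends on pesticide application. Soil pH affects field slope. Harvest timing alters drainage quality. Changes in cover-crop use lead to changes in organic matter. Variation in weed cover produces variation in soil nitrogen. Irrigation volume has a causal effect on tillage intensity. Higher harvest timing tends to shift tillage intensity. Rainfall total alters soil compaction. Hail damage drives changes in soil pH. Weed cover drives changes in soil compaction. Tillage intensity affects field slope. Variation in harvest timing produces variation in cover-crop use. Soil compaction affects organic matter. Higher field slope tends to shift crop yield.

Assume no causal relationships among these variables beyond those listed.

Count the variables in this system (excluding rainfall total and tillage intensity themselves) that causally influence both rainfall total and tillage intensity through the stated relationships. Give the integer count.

No listed variable has a causal path to both rainfall total and tillage intensity, so there are no common causes.

0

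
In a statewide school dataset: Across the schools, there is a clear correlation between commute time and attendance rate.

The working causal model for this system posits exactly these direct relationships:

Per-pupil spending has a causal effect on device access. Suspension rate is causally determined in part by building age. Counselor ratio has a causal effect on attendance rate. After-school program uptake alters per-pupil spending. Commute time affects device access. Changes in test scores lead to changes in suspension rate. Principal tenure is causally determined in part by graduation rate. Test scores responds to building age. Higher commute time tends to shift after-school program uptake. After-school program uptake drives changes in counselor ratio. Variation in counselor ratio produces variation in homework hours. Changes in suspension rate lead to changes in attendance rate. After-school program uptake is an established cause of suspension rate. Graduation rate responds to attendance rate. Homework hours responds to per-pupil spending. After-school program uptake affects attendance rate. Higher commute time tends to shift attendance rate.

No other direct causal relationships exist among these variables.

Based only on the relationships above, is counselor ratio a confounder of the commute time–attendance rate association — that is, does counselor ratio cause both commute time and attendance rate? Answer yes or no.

no

Counselor ratio has no stated causal path to commute time. A confounder must cause both variables, so counselor ratio does not qualify.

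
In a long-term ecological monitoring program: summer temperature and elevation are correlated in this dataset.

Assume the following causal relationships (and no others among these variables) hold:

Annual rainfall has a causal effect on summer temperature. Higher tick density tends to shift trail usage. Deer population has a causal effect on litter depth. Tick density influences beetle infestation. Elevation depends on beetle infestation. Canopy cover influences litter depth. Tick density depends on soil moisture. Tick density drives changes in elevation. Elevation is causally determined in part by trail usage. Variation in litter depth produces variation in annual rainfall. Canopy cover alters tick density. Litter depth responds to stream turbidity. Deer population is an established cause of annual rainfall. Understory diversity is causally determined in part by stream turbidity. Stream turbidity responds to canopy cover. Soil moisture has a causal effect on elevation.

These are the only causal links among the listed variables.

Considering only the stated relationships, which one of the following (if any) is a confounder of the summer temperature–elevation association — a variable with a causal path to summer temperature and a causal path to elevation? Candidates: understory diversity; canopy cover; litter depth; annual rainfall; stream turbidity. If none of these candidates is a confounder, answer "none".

Canopy cover causes summer temperature (canopy cover → litter depth → annual rainfall → summer temperature) and also causes elevation (canopy cover → tick density → elevation); it is a common cause of both.
Each of the other candidates lacks a causal path to at least one of summer temperature and elevation, so they do not confound the relationship.

canopy cover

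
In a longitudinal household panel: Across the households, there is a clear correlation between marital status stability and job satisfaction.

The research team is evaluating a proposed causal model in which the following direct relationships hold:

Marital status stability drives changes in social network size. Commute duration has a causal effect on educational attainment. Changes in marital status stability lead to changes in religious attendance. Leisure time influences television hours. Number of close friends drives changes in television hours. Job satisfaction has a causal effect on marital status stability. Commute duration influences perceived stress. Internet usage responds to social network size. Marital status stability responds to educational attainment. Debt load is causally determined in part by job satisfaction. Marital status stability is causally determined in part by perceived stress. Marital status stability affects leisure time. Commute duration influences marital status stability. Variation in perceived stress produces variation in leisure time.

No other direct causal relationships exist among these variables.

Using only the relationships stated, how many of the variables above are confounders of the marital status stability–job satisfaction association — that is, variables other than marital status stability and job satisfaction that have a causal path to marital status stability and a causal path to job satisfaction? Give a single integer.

0

No listed variable has a causal path to both marital status stability and job satisfaction, so there are no common causes.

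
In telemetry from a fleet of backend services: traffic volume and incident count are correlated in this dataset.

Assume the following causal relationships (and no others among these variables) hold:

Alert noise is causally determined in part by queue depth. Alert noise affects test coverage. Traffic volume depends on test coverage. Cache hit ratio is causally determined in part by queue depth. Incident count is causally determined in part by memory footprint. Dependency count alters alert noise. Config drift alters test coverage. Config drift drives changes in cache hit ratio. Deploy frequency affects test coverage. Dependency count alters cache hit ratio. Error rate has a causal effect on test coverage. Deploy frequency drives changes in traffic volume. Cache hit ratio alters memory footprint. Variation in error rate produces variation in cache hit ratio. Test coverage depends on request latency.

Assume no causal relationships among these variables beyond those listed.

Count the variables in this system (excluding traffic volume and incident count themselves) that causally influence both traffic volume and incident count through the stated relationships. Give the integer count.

4

The common causes are: config drift (to traffic volume via config drift → test coverage → traffic volume; to incident count via config drift → cache hit ratio → memory footprint → incident count); dependency count (to traffic volume via dependency count → alert noise → test coverage → traffic volume; to incident count via dependency count → cache hit ratio → memory footprint → incident count); error rate (to traffic volume via error rate → test coverage → traffic volume; to incident count via error rate → cache hit ratio → memory footprint → incident count); queue depth (to traffic volume via queue depth → alert noise → test coverage → traffic volume; to incident count via queue depth → cache hit ratio → memory footprint → incident count).
Every other variable lacks a causal path to at least one of traffic volume and incident count.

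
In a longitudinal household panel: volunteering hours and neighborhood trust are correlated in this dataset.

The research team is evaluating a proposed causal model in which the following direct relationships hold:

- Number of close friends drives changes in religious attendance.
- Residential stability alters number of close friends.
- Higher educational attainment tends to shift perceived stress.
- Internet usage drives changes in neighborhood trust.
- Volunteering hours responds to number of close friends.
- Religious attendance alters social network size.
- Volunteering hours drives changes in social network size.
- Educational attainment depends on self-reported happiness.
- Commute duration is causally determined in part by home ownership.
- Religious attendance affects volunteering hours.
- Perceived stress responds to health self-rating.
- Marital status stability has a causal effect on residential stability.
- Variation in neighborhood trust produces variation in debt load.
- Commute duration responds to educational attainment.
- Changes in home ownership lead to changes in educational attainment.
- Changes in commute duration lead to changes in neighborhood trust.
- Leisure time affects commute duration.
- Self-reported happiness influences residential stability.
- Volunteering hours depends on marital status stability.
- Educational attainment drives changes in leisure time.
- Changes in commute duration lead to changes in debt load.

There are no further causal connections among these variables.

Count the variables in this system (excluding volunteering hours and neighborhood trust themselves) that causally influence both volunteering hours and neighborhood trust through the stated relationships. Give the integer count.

The common causes are: self-reported happiness (to volunteering hours via self-reported happiness → residential stability → number of close friends → volunteering hours; to neighborhood trust via self-reported happiness → educational attainment → commute duration → neighborhood trust).
Every other variable lacks a causal path to at least one of volunteering hours and neighborhood trust.

1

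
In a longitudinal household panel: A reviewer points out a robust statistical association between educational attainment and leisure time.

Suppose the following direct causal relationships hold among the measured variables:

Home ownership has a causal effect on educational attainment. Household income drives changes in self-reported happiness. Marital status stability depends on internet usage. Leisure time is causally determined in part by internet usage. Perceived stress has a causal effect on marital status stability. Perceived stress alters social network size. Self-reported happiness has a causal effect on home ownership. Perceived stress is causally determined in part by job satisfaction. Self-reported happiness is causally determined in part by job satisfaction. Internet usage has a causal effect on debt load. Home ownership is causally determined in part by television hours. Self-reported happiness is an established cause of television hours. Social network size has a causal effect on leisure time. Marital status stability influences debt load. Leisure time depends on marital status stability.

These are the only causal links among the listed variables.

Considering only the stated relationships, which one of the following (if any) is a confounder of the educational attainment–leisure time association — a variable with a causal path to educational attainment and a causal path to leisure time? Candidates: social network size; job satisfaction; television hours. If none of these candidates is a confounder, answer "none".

Job satisfaction causes educational attainment (job satisfaction → self-reported happiness → home ownership → educational attainment) and also causes leisure time (job satisfaction → perceived stress → social network size → leisure time); it is a common cause of both.
Each of the other candidates lacks a causal path to at least one of educational attainment and leisure time, so they do not confound the relationship.

job satisfaction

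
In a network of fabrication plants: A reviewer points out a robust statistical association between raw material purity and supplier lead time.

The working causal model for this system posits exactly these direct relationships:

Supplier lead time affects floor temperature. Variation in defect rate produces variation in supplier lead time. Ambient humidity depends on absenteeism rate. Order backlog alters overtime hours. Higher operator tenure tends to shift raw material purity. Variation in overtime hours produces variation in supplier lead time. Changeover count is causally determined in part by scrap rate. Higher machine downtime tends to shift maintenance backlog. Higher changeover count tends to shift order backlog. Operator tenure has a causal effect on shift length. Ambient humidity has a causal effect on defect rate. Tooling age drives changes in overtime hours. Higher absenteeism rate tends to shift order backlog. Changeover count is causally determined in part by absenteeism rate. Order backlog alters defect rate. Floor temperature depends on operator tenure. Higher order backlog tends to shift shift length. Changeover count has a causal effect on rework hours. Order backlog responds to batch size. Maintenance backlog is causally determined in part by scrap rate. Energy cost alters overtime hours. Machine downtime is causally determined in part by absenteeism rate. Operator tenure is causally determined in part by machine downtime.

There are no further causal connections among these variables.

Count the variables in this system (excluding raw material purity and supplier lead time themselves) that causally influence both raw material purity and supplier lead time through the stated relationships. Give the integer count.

1

The common causes are: absenteeism rate (to raw material purity via absenteeism rate → machine downtime → operator tenure → raw material purity; to supplier lead time via absenteeism rate → order backlog → defect rate → supplier lead time).
Every other variable lacks a causal path to at least one of raw material purity and supplier lead time.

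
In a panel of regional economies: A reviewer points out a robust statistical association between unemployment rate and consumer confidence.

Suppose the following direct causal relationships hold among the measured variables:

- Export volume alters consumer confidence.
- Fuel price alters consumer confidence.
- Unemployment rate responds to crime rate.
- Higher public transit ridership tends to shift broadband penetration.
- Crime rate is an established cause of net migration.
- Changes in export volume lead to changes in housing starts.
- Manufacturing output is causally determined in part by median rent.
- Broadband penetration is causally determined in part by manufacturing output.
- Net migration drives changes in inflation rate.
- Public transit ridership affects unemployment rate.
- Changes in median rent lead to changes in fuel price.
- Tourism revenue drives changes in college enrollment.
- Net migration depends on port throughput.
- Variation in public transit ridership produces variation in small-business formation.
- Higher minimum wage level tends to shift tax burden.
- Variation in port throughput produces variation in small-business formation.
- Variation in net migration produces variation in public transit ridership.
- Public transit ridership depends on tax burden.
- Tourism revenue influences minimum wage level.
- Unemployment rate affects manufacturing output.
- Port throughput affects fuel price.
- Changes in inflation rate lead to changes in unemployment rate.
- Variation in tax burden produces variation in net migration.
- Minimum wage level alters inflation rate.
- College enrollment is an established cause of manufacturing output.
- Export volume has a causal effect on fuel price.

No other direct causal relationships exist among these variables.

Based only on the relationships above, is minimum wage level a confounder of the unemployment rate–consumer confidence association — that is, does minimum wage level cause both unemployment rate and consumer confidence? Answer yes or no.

no

Minimum wage level has no stated causal path to consumer confidence. A confounder must cause both variables, so minimum wage level does not qualify.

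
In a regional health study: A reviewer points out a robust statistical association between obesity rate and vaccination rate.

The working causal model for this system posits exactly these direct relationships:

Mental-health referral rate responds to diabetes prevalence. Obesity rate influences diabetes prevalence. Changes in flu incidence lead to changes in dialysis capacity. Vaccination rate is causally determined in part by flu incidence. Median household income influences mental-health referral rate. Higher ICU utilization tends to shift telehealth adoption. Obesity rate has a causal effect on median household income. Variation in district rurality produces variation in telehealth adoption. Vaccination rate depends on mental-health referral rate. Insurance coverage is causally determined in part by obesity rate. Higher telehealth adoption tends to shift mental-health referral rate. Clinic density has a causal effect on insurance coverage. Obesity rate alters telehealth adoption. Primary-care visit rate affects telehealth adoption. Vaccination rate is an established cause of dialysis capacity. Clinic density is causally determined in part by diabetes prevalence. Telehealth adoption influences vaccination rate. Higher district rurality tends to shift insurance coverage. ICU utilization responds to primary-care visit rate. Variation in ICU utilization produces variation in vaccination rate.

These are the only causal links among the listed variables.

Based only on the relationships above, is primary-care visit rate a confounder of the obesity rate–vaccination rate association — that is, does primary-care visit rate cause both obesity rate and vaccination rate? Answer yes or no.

Primary-care visit rate has no stated causal path to obesity rate. A confounder must cause both variables, so primary-care visit rate does not qualify.

no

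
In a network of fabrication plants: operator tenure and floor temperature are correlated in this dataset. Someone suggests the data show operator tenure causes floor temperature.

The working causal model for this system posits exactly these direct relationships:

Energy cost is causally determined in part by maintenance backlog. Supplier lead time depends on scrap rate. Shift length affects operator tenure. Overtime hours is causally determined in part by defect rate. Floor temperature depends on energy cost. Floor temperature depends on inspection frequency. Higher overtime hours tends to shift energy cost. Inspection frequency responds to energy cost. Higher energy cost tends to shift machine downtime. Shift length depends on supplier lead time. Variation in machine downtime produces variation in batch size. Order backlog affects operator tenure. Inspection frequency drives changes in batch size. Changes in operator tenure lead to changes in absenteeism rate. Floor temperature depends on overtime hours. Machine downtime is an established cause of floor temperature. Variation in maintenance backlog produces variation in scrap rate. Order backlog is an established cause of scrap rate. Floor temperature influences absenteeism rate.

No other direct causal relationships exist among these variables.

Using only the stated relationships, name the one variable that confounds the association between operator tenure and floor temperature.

maintenance backlog

Maintenance backlog has a causal path to operator tenure (maintenance backlog → scrap rate → supplier lead time → shift length → operator tenure) and a separate causal path to floor temperature (maintenance backlog → energy cost → floor temperature), so it is a common cause of both.
No stated relationship gives operator tenure a causal route to floor temperature, so the correlation is explained by the shared upstream cause rather than a direct effect.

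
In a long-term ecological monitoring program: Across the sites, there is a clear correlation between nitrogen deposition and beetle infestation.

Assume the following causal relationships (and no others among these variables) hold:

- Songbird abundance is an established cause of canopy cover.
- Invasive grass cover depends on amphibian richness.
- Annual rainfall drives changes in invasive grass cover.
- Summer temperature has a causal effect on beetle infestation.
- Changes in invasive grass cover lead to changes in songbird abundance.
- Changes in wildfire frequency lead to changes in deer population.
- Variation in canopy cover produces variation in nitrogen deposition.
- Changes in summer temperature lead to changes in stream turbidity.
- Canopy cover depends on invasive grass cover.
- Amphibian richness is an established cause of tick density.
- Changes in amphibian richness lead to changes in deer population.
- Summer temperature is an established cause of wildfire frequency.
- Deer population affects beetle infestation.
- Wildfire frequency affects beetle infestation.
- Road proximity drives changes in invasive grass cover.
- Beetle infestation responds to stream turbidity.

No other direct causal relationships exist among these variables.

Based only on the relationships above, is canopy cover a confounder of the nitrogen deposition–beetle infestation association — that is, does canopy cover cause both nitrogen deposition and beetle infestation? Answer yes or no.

no

Canopy cover has no stated causal path to beetle infestation. A confounder must cause both variables, so canopy cover does not qualify.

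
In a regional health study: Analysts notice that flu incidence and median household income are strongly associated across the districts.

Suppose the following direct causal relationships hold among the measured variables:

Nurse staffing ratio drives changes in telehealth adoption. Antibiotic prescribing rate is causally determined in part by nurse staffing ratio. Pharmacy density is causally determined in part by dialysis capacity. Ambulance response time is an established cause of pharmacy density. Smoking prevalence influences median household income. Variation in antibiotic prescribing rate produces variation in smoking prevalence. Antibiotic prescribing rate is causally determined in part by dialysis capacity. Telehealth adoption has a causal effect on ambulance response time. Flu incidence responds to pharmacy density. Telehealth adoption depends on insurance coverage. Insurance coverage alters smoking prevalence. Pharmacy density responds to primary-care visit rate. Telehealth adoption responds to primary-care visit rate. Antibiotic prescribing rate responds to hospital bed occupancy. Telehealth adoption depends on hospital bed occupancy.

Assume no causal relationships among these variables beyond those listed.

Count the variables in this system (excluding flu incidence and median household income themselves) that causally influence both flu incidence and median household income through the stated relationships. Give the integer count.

The common causes are: dialysis capacity (to flu incidence via dialysis capacity → pharmacy density → flu incidence; to median household income via dialysis capacity → antibiotic prescribing rate → smoking prevalence → median household income); hospital bed occupancy (to flu incidence via hospital bed occupancy → telehealth adoption → ambulance response time → pharmacy density → flu incidence; to median household income via hospital bed occupancy → antibiotic prescribing rate → smoking prevalence → median household income); insurance coverage (to flu incidence via insurance coverage → telehealth adoption → ambulance response time → pharmacy density → flu incidence; to median household income via insurance coverage → smoking prevalence → median household income); nurse staffing ratio (to flu incidence via nurse staffing ratio → telehealth adoption → ambulance response time → pharmacy density → flu incidence; to median household income via nurse staffing ratio → antibiotic prescribing rate → smoking prevalence → median household income).
Every other variable lacks a causal path to at least one of flu incidence and median household income.

4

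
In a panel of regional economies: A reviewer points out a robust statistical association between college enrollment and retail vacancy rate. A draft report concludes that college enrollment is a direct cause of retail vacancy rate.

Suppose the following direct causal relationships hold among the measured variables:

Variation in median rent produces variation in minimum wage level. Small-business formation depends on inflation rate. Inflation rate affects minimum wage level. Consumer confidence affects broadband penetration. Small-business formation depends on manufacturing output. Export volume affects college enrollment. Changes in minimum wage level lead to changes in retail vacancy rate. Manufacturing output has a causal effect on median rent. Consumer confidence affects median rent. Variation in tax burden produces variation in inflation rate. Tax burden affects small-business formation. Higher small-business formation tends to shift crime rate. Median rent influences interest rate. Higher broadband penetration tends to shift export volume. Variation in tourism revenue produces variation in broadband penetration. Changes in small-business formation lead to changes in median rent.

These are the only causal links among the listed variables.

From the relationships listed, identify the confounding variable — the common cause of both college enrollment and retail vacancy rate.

consumer confidence

Consumer confidence has a causal path to college enrollment (consumer confidence → broadband penetration → export volume → college enrollment) and a separate causal path to retail vacancy rate (consumer confidence → median rent → minimum wage level → retail vacancy rate), so it is a common cause of both.
No stated relationship gives college enrollment a causal route to retail vacancy rate, so the correlation is explained by the shared upstream cause rather than a direct effect.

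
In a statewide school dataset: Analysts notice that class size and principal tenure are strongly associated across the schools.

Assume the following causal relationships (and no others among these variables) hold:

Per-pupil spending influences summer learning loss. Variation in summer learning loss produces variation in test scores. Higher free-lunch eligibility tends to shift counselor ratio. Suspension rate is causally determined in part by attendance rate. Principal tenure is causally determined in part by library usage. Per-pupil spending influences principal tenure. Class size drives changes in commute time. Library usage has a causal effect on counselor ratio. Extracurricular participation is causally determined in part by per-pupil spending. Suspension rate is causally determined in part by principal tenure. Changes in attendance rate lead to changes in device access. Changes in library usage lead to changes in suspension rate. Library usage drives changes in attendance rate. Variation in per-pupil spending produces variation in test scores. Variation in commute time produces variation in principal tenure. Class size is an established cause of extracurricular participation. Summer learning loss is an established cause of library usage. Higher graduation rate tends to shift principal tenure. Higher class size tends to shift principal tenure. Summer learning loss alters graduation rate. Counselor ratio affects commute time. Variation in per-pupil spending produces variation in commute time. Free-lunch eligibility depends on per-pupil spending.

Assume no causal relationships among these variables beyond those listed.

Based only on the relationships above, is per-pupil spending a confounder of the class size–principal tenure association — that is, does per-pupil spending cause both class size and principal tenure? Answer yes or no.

Per-pupil spending has no stated causal path to class size. A confounder must cause both variables, so per-pupil spending does not qualify.

no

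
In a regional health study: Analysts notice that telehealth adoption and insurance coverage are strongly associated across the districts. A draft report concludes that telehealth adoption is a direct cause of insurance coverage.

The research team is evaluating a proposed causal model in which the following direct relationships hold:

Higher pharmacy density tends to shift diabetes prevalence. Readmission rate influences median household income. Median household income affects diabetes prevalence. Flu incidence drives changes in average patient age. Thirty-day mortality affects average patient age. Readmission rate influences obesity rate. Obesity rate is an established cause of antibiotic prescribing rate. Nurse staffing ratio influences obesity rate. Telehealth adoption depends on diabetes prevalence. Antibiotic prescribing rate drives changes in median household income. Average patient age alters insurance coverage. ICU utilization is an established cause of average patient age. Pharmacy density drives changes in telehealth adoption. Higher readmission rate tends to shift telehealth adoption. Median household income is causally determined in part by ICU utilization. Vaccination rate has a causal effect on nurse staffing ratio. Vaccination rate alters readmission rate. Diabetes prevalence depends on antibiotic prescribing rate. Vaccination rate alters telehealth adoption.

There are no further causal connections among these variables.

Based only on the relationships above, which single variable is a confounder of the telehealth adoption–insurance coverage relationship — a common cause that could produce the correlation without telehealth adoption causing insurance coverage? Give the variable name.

ICU utilization has a causal path to telehealth adoption (ICU utilization → median household income → diabetes prevalence → telehealth adoption) and a separate causal path to insurance coverage (ICU utilization → average patient age → insurance coverage), so it is a common cause of both.
No stated relationship gives telehealth adoption a causal route to insurance coverage, so the correlation is explained by the shared upstream cause rather than a direct effect.

ICU utilization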